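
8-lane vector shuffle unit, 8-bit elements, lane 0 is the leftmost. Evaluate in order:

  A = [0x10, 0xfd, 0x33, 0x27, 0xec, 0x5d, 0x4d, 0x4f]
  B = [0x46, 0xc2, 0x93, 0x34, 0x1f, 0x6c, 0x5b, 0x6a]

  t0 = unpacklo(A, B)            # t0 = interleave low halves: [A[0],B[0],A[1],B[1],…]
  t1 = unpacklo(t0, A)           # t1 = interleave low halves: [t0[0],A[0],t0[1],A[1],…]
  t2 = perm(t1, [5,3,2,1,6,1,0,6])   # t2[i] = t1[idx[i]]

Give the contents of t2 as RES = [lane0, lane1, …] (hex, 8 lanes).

RES = [ 0x33  0xfd  0x46  0x10  0xc2  0x10  0x10  0xc2 ]

t0 = [0x10, 0x46, 0xfd, 0xc2, 0x33, 0x93, 0x27, 0x34]
t1 = [0x10, 0x10, 0x46, 0xfd, 0xfd, 0x33, 0xc2, 0x27]
t2 = [0x33, 0xfd, 0x46, 0x10, 0xc2, 0x10, 0x10, 0xc2]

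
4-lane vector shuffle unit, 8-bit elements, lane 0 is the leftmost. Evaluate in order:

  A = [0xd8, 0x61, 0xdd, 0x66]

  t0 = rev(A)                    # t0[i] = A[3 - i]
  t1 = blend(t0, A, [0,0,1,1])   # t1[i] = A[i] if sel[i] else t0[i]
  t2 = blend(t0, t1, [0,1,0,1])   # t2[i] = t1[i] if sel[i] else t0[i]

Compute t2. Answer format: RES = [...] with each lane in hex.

  t0: 66 dd 61 d8
  t1: 66 dd dd 66
  t2: 66 dd 61 66

RES = [0x66, 0xdd, 0x61, 0x66]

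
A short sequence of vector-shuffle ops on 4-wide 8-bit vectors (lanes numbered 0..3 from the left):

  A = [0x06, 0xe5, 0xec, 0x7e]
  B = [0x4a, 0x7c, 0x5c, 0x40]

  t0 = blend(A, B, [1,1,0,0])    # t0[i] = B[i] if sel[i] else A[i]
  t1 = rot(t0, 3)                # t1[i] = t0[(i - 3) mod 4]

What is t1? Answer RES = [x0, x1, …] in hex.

RES = [ 0x7c  0xec  0x7e  0x4a ]

t0 = [0x4a, 0x7c, 0xec, 0x7e]
t1 = [0x7c, 0xec, 0x7e, 0x4a]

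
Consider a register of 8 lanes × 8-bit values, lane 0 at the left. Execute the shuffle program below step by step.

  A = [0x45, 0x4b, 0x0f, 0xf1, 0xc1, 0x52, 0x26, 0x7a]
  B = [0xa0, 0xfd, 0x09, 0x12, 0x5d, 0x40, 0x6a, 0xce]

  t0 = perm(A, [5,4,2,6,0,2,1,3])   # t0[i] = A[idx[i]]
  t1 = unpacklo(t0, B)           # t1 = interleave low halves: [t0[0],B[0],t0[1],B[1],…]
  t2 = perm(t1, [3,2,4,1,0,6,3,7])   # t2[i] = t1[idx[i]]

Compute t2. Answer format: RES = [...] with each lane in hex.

RES = [0xfd, 0xc1, 0x0f, 0xa0, 0x52, 0x26, 0xfd, 0x12]

  t0: 52 c1 0f 26 45 0f 4b f1
  t1: 52 a0 c1 fd 0f 09 26 12
  t2: fd c1 0f a0 52 26 fd 12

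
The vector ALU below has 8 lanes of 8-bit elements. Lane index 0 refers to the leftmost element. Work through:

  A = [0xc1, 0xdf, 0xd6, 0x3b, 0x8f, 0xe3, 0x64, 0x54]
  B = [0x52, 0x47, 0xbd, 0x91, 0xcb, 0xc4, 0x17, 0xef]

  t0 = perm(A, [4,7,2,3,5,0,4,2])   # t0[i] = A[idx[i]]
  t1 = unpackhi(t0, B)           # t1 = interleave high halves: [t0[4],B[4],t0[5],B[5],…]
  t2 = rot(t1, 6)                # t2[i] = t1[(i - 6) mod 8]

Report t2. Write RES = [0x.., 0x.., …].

t0 = [0x8f, 0x54, 0xd6, 0x3b, 0xe3, 0xc1, 0x8f, 0xd6]
t1 = [0xe3, 0xcb, 0xc1, 0xc4, 0x8f, 0x17, 0xd6, 0xef]
t2 = [0xc1, 0xc4, 0x8f, 0x17, 0xd6, 0xef, 0xe3, 0xcb]

RES = [ 0xc1  0xc4  0x8f  0x17  0xd6  0xef  0xe3  0xcb ]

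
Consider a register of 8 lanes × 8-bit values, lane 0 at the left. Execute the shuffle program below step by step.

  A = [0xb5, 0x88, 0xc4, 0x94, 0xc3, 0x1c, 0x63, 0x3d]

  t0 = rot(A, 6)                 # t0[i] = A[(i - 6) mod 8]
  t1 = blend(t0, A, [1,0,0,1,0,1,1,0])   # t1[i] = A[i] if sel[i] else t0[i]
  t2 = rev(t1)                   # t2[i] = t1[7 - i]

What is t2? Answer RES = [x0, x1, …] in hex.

  t0: c4 94 c3 1c 63 3d b5 88
  t1: b5 94 c3 94 63 1c 63 88
  t2: 88 63 1c 63 94 c3 94 b5

RES = [0x88, 0x63, 0x1c, 0x63, 0x94, 0xc3, 0x94, 0xb5]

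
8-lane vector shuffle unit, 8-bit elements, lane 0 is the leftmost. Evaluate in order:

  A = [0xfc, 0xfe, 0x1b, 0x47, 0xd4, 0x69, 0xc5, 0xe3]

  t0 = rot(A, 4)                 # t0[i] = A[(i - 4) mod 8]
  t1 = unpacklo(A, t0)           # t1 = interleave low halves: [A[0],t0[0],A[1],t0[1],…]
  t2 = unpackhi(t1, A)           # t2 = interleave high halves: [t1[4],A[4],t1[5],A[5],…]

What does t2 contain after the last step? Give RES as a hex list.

RES = [0x1b, 0xd4, 0xc5, 0x69, 0x47, 0xc5, 0xe3, 0xe3]

t0 = [0xd4, 0x69, 0xc5, 0xe3, 0xfc, 0xfe, 0x1b, 0x47]
t1 = [0xfc, 0xd4, 0xfe, 0x69, 0x1b, 0xc5, 0x47, 0xe3]
t2 = [0x1b, 0xd4, 0xc5, 0x69, 0x47, 0xc5, 0xe3, 0xe3]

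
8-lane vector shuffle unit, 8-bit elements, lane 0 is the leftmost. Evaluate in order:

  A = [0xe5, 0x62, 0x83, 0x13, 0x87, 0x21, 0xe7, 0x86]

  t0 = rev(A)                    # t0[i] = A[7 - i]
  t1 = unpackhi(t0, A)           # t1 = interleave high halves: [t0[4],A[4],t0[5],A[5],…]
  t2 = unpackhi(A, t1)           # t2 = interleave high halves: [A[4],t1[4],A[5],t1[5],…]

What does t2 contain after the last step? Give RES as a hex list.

  t0: 86 e7 21 87 13 83 62 e5
  t1: 13 87 83 21 62 e7 e5 86
  t2: 87 62 21 e7 e7 e5 86 86

RES = [0x87, 0x62, 0x21, 0xe7, 0xe7, 0xe5, 0x86, 0x86]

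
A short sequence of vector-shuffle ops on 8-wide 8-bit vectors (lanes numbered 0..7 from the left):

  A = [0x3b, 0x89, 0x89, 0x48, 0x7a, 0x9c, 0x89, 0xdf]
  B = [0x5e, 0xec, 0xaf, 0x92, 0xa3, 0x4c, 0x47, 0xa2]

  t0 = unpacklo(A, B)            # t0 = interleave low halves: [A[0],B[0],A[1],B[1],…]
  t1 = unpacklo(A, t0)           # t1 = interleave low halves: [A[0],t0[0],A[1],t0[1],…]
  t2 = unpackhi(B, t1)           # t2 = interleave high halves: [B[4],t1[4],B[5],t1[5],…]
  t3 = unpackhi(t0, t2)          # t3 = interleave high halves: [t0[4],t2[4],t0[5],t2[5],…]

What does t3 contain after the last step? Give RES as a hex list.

  t0: 3b 5e 89 ec 89 af 48 92
  t1: 3b 3b 89 5e 89 89 48 ec
  t2: a3 89 4c 89 47 48 a2 ec
  t3: 89 47 af 48 48 a2 92 ec

RES = [0x89, 0x47, 0xaf, 0x48, 0x48, 0xa2, 0x92, 0xec]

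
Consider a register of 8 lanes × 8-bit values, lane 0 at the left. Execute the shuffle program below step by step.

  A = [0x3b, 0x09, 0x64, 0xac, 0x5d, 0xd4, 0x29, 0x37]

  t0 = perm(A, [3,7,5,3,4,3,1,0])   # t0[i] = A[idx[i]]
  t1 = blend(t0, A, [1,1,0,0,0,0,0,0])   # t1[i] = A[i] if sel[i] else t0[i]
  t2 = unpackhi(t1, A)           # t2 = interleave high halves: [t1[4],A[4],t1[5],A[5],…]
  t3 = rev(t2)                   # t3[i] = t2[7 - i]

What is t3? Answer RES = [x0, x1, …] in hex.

RES = [0x37, 0x3b, 0x29, 0x09, 0xd4, 0xac, 0x5d, 0x5d]

→ t0 |ac|37|d4|ac|5d|ac|09|3b|
→ t1 |3b|09|d4|ac|5d|ac|09|3b|
→ t2 |5d|5d|ac|d4|09|29|3b|37|
→ t3 |37|3b|29|09|d4|ac|5d|5d|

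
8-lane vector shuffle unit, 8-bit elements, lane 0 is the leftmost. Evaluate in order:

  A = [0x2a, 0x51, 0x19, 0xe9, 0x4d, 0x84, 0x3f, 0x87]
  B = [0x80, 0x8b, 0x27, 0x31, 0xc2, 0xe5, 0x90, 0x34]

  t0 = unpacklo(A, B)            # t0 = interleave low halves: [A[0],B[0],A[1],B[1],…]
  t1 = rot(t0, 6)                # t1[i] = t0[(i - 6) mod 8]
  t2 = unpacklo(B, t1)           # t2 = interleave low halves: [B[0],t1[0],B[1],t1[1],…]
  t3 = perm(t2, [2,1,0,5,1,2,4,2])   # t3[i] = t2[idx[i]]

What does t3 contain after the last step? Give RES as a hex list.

t0 = [0x2a, 0x80, 0x51, 0x8b, 0x19, 0x27, 0xe9, 0x31]
t1 = [0x51, 0x8b, 0x19, 0x27, 0xe9, 0x31, 0x2a, 0x80]
t2 = [0x80, 0x51, 0x8b, 0x8b, 0x27, 0x19, 0x31, 0x27]
t3 = [0x8b, 0x51, 0x80, 0x19, 0x51, 0x8b, 0x27, 0x8b]

RES = [ 0x8b  0x51  0x80  0x19  0x51  0x8b  0x27  0x8b ]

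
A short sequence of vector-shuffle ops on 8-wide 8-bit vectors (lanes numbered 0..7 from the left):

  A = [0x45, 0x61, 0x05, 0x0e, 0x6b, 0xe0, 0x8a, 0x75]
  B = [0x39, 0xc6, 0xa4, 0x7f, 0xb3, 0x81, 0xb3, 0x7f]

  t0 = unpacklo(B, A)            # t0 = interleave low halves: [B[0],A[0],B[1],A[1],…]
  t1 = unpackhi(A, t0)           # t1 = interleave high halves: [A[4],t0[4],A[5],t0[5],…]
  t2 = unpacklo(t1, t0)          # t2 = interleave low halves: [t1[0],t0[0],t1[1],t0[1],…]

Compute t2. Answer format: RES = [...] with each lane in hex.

RES = [0x6b, 0x39, 0xa4, 0x45, 0xe0, 0xc6, 0x05, 0x61]

t0 = [0x39, 0x45, 0xc6, 0x61, 0xa4, 0x05, 0x7f, 0x0e]
t1 = [0x6b, 0xa4, 0xe0, 0x05, 0x8a, 0x7f, 0x75, 0x0e]
t2 = [0x6b, 0x39, 0xa4, 0x45, 0xe0, 0xc6, 0x05, 0x61]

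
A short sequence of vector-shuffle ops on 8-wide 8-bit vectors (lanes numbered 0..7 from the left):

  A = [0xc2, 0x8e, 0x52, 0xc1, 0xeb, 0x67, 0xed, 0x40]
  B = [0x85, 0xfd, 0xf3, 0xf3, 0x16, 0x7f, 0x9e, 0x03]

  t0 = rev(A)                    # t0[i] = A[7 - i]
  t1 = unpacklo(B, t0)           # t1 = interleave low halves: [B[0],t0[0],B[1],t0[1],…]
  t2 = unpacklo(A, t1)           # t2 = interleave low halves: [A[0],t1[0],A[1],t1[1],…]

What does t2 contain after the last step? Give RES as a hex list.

  t0: 40 ed 67 eb c1 52 8e c2
  t1: 85 40 fd ed f3 67 f3 eb
  t2: c2 85 8e 40 52 fd c1 ed

RES = [ 0xc2  0x85  0x8e  0x40  0x52  0xfd  0xc1  0xed ]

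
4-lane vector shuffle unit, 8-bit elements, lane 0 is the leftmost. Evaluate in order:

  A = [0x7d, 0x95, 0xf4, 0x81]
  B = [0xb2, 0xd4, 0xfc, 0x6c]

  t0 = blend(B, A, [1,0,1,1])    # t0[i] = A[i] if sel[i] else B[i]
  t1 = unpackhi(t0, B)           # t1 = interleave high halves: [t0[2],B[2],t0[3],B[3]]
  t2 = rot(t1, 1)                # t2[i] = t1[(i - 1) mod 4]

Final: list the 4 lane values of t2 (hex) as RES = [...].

RES = [ 0x6c  0xf4  0xfc  0x81 ]

→ t0 |7d|d4|f4|81|
→ t1 |f4|fc|81|6c|
→ t2 |6c|f4|fc|81|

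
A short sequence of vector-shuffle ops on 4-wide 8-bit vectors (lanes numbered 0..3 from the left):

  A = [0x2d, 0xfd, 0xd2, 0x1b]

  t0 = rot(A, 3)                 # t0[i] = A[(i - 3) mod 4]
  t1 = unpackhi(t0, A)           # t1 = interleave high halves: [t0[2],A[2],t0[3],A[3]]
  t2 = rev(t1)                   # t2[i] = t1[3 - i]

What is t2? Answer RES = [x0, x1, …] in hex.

  t0: fd d2 1b 2d
  t1: 1b d2 2d 1b
  t2: 1b 2d d2 1b

RES = [ 0x1b  0x2d  0xd2  0x1b ]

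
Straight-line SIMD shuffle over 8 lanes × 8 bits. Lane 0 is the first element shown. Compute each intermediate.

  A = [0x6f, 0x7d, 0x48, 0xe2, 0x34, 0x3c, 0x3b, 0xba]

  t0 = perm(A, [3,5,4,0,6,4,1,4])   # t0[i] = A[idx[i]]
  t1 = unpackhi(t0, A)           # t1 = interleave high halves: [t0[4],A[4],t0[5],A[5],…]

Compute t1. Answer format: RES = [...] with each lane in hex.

RES = [ 0x3b  0x34  0x34  0x3c  0x7d  0x3b  0x34  0xba ]

  t0: e2 3c 34 6f 3b 34 7d 34
  t1: 3b 34 34 3c 7d 3b 34 ba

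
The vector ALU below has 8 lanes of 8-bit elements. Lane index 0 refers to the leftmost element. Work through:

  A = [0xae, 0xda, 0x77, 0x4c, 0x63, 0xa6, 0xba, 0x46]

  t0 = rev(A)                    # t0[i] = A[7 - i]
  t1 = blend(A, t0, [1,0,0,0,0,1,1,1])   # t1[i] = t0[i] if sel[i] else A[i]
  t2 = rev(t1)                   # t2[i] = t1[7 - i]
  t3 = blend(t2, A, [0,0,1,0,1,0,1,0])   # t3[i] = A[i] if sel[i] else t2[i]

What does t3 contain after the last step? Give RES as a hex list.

RES = [ 0xae  0xda  0x77  0x63  0x63  0x77  0xba  0x46 ]

  t0: 46 ba a6 63 4c 77 da ae
  t1: 46 da 77 4c 63 77 da ae
  t2: ae da 77 63 4c 77 da 46
  t3: ae da 77 63 63 77 ba 46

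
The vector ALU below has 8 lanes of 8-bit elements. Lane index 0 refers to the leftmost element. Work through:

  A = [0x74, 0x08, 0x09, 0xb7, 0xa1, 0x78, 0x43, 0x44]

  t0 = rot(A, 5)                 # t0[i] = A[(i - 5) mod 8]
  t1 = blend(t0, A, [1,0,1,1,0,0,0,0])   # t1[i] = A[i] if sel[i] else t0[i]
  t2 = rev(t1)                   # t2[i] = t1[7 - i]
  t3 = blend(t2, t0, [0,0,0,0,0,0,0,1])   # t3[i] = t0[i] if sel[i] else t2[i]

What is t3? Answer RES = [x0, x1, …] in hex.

→ t0 |b7|a1|78|43|44|74|08|09|
→ t1 |74|a1|09|b7|44|74|08|09|
→ t2 |09|08|74|44|b7|09|a1|74|
→ t3 |09|08|74|44|b7|09|a1|09|

RES = [0x09, 0x08, 0x74, 0x44, 0xb7, 0x09, 0xa1, 0x09]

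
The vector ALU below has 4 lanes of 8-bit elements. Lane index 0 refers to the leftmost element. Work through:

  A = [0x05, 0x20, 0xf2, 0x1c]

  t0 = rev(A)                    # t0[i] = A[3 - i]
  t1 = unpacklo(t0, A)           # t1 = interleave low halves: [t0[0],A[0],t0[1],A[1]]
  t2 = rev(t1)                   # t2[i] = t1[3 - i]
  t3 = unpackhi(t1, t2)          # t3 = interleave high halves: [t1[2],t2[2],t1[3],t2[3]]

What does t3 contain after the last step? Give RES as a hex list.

RES = [ 0xf2  0x05  0x20  0x1c ]

→ t0 |1c|f2|20|05|
→ t1 |1c|05|f2|20|
→ t2 |20|f2|05|1c|
→ t3 |f2|05|20|1c|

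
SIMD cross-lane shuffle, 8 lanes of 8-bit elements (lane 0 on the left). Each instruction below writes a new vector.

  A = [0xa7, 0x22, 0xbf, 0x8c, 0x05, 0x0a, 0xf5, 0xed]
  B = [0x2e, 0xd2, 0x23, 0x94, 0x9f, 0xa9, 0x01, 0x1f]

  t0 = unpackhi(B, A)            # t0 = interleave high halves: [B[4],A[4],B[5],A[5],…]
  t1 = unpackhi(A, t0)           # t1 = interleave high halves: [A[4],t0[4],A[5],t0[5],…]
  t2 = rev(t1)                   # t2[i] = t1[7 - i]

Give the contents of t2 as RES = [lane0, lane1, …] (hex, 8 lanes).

RES = [ 0xed  0xed  0x1f  0xf5  0xf5  0x0a  0x01  0x05 ]

t0 = [0x9f, 0x05, 0xa9, 0x0a, 0x01, 0xf5, 0x1f, 0xed]
t1 = [0x05, 0x01, 0x0a, 0xf5, 0xf5, 0x1f, 0xed, 0xed]
t2 = [0xed, 0xed, 0x1f, 0xf5, 0xf5, 0x0a, 0x01, 0x05]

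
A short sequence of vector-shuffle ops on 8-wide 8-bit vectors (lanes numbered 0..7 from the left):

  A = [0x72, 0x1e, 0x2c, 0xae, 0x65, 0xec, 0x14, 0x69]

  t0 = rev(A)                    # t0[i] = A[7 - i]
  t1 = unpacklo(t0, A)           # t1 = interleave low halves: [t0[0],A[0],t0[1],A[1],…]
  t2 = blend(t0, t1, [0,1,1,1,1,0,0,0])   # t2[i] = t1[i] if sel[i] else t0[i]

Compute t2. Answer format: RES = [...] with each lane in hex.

RES = [0x69, 0x72, 0x14, 0x1e, 0xec, 0x2c, 0x1e, 0x72]

→ t0 |69|14|ec|65|ae|2c|1e|72|
→ t1 |69|72|14|1e|ec|2c|65|ae|
→ t2 |69|72|14|1e|ec|2c|1e|72|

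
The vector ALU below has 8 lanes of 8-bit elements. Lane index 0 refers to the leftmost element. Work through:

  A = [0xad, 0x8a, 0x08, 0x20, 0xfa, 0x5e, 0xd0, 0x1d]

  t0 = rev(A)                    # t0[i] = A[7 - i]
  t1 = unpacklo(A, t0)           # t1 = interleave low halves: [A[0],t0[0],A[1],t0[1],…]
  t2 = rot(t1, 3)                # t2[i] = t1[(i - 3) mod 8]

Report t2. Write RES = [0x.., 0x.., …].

RES = [0x5e, 0x20, 0xfa, 0xad, 0x1d, 0x8a, 0xd0, 0x08]

t0 = [0x1d, 0xd0, 0x5e, 0xfa, 0x20, 0x08, 0x8a, 0xad]
t1 = [0xad, 0x1d, 0x8a, 0xd0, 0x08, 0x5e, 0x20, 0xfa]
t2 = [0x5e, 0x20, 0xfa, 0xad, 0x1d, 0x8a, 0xd0, 0x08]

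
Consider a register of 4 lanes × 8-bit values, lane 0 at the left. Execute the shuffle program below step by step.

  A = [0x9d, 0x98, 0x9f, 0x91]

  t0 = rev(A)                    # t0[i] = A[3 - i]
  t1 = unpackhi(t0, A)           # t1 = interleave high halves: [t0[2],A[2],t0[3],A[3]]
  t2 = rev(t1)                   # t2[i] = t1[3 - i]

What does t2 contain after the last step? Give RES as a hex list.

RES = [ 0x91  0x9d  0x9f  0x98 ]

→ t0 |91|9f|98|9d|
→ t1 |98|9f|9d|91|
→ t2 |91|9d|9f|98|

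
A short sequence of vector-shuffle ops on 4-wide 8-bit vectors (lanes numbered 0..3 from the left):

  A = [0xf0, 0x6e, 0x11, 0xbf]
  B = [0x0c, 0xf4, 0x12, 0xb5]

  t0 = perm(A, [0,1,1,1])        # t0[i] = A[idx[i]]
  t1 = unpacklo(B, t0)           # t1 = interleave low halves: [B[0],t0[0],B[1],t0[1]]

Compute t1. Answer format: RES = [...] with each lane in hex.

t0 = [0xf0, 0x6e, 0x6e, 0x6e]
t1 = [0x0c, 0xf0, 0xf4, 0x6e]

RES = [0x0c, 0xf0, 0xf4, 0x6e]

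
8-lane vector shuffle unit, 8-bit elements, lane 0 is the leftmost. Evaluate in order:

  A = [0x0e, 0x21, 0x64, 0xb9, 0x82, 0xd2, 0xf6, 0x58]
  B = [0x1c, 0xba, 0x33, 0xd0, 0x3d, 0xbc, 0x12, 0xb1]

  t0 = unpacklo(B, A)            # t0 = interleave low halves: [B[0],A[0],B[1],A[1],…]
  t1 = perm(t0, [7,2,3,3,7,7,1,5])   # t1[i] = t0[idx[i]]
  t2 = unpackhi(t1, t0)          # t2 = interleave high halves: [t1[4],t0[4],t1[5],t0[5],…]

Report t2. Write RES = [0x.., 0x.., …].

RES = [0xb9, 0x33, 0xb9, 0x64, 0x0e, 0xd0, 0x64, 0xb9]

  t0: 1c 0e ba 21 33 64 d0 b9
  t1: b9 ba 21 21 b9 b9 0e 64
  t2: b9 33 b9 64 0e d0 64 b9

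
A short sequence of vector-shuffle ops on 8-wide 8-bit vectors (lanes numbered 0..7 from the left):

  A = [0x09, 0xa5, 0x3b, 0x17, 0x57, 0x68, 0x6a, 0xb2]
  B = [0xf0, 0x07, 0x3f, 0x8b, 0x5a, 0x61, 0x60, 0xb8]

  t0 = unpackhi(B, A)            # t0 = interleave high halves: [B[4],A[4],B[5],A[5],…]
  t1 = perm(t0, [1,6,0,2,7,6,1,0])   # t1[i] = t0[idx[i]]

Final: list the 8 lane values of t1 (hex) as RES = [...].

RES = [0x57, 0xb8, 0x5a, 0x61, 0xb2, 0xb8, 0x57, 0x5a]

t0 = [0x5a, 0x57, 0x61, 0x68, 0x60, 0x6a, 0xb8, 0xb2]
t1 = [0x57, 0xb8, 0x5a, 0x61, 0xb2, 0xb8, 0x57, 0x5a]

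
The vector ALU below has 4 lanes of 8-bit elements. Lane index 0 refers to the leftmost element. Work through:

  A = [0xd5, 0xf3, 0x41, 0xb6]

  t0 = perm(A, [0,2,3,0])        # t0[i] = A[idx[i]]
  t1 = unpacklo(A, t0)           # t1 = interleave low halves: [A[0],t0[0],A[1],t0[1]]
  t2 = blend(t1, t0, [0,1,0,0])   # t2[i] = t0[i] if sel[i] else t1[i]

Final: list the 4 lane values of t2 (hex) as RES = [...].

→ t0 |d5|41|b6|d5|
→ t1 |d5|d5|f3|41|
→ t2 |d5|41|f3|41|

RES = [0xd5, 0x41, 0xf3, 0x41]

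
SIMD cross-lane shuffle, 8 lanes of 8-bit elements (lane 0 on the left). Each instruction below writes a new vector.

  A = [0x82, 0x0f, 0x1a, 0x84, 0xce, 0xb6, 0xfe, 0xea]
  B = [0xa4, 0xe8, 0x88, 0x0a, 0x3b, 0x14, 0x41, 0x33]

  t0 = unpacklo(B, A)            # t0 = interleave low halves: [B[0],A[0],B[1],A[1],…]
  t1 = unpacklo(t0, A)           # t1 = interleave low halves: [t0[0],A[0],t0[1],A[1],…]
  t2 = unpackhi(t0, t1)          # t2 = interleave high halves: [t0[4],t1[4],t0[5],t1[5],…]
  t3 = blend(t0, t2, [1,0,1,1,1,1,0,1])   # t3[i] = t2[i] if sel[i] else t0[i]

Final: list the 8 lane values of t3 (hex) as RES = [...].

RES = [0x88, 0x82, 0x1a, 0x1a, 0x0a, 0x0f, 0x0a, 0x84]

t0 = [0xa4, 0x82, 0xe8, 0x0f, 0x88, 0x1a, 0x0a, 0x84]
t1 = [0xa4, 0x82, 0x82, 0x0f, 0xe8, 0x1a, 0x0f, 0x84]
t2 = [0x88, 0xe8, 0x1a, 0x1a, 0x0a, 0x0f, 0x84, 0x84]
t3 = [0x88, 0x82, 0x1a, 0x1a, 0x0a, 0x0f, 0x0a, 0x84]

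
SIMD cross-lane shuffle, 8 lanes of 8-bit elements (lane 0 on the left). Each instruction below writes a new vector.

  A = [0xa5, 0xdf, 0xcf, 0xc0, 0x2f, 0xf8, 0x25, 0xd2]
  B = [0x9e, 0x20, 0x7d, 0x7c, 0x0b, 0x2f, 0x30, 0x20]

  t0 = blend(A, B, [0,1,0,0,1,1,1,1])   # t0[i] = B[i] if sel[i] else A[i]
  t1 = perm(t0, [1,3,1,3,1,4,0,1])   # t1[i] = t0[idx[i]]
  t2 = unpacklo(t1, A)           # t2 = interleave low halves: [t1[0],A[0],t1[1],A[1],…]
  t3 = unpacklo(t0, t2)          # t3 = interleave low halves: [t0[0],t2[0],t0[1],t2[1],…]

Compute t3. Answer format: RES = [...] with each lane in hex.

  t0: a5 20 cf c0 0b 2f 30 20
  t1: 20 c0 20 c0 20 0b a5 20
  t2: 20 a5 c0 df 20 cf c0 c0
  t3: a5 20 20 a5 cf c0 c0 df

RES = [0xa5, 0x20, 0x20, 0xa5, 0xcf, 0xc0, 0xc0, 0xdf]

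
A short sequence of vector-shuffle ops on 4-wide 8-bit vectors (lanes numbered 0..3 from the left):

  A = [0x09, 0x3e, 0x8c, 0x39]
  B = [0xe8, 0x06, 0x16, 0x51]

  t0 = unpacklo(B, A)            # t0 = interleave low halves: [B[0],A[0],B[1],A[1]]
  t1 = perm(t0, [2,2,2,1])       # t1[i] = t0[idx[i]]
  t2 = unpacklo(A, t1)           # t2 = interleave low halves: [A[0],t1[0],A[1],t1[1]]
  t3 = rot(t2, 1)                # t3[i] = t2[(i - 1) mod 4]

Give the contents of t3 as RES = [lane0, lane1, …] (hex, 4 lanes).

RES = [ 0x06  0x09  0x06  0x3e ]

  t0: e8 09 06 3e
  t1: 06 06 06 09
  t2: 09 06 3e 06
  t3: 06 09 06 3e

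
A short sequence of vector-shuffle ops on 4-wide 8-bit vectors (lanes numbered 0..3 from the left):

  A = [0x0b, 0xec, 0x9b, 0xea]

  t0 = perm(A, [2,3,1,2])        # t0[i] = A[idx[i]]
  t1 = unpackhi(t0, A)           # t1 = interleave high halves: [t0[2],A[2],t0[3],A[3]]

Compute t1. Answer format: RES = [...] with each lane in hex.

RES = [0xec, 0x9b, 0x9b, 0xea]

→ t0 |9b|ea|ec|9b|
→ t1 |ec|9b|9b|ea|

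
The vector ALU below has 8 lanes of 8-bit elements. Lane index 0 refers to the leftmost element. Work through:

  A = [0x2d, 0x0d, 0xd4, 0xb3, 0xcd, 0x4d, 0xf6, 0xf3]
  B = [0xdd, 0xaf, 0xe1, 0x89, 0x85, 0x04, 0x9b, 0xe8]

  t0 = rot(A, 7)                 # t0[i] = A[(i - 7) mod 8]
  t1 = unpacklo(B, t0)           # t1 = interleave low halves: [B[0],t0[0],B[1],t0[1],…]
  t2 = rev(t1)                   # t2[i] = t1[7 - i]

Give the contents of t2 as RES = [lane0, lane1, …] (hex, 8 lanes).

RES = [ 0xcd  0x89  0xb3  0xe1  0xd4  0xaf  0x0d  0xdd ]

t0 = [0x0d, 0xd4, 0xb3, 0xcd, 0x4d, 0xf6, 0xf3, 0x2d]
t1 = [0xdd, 0x0d, 0xaf, 0xd4, 0xe1, 0xb3, 0x89, 0xcd]
t2 = [0xcd, 0x89, 0xb3, 0xe1, 0xd4, 0xaf, 0x0d, 0xdd]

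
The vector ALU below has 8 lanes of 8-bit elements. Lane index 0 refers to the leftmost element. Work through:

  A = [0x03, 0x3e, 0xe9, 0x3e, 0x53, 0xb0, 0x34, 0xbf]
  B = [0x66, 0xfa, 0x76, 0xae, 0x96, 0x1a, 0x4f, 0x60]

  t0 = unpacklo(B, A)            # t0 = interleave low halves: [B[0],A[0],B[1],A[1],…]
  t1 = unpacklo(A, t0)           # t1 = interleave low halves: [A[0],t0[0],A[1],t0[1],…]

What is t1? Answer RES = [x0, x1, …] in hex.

t0 = [0x66, 0x03, 0xfa, 0x3e, 0x76, 0xe9, 0xae, 0x3e]
t1 = [0x03, 0x66, 0x3e, 0x03, 0xe9, 0xfa, 0x3e, 0x3e]

RES = [ 0x03  0x66  0x3e  0x03  0xe9  0xfa  0x3e  0x3e ]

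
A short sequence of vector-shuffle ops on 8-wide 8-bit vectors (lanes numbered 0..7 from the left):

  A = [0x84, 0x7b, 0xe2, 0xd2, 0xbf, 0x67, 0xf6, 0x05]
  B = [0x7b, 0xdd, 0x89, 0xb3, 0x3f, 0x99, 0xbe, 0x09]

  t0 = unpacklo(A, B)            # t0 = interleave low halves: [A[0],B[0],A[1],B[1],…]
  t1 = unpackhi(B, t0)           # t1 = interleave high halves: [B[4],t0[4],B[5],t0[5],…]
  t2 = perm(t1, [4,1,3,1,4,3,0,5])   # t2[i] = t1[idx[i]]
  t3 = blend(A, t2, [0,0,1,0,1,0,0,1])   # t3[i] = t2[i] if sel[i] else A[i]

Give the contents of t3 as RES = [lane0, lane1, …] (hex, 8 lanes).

RES = [ 0x84  0x7b  0x89  0xd2  0xbe  0x67  0xf6  0xd2 ]

→ t0 |84|7b|7b|dd|e2|89|d2|b3|
→ t1 |3f|e2|99|89|be|d2|09|b3|
→ t2 |be|e2|89|e2|be|89|3f|d2|
→ t3 |84|7b|89|d2|be|67|f6|d2|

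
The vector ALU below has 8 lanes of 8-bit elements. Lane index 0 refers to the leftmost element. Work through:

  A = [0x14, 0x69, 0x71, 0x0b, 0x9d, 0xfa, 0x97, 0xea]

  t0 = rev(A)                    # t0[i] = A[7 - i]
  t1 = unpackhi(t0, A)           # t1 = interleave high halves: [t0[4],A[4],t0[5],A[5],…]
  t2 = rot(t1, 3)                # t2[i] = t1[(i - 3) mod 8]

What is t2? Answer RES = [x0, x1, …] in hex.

RES = [ 0x97  0x14  0xea  0x0b  0x9d  0x71  0xfa  0x69 ]

  t0: ea 97 fa 9d 0b 71 69 14
  t1: 0b 9d 71 fa 69 97 14 ea
  t2: 97 14 ea 0b 9d 71 fa 69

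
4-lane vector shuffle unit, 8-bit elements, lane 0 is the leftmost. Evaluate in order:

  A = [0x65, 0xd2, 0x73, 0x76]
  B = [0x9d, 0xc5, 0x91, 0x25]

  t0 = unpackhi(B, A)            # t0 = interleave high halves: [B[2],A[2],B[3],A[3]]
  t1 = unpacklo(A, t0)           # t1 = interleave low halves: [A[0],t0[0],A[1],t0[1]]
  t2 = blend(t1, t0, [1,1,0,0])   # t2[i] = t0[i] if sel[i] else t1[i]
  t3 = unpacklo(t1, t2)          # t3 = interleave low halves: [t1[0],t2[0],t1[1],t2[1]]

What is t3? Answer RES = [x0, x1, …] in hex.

RES = [ 0x65  0x91  0x91  0x73 ]

→ t0 |91|73|25|76|
→ t1 |65|91|d2|73|
→ t2 |91|73|d2|73|
→ t3 |65|91|91|73|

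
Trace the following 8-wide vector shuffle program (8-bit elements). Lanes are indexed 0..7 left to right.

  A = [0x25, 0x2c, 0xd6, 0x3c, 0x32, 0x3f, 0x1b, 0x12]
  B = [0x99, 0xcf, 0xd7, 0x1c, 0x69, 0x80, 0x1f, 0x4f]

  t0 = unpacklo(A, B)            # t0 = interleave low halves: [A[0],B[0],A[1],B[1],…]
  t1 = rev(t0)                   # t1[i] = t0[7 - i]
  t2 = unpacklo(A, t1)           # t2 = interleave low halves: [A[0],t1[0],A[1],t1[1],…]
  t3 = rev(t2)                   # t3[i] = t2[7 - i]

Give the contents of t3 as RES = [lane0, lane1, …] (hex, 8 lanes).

RES = [ 0xd6  0x3c  0xd7  0xd6  0x3c  0x2c  0x1c  0x25 ]

  t0: 25 99 2c cf d6 d7 3c 1c
  t1: 1c 3c d7 d6 cf 2c 99 25
  t2: 25 1c 2c 3c d6 d7 3c d6
  t3: d6 3c d7 d6 3c 2c 1c 25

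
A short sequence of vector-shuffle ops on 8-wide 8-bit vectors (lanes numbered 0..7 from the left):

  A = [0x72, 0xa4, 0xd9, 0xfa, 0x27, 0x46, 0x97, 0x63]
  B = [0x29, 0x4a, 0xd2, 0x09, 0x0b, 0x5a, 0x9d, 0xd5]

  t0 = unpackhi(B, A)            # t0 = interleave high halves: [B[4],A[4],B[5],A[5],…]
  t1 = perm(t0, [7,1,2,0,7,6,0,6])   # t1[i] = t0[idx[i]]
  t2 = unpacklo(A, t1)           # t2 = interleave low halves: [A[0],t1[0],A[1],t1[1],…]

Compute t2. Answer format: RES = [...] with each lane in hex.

  t0: 0b 27 5a 46 9d 97 d5 63
  t1: 63 27 5a 0b 63 d5 0b d5
  t2: 72 63 a4 27 d9 5a fa 0b

RES = [0x72, 0x63, 0xa4, 0x27, 0xd9, 0x5a, 0xfa, 0x0b]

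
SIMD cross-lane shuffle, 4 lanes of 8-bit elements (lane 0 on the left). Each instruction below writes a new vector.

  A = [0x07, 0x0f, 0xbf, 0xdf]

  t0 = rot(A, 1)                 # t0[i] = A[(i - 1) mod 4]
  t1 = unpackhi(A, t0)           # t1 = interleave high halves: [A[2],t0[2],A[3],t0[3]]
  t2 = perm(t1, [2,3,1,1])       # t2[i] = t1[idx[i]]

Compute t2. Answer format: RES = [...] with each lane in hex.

  t0: df 07 0f bf
  t1: bf 0f df bf
  t2: df bf 0f 0f

RES = [0xdf, 0xbf, 0x0f, 0x0f]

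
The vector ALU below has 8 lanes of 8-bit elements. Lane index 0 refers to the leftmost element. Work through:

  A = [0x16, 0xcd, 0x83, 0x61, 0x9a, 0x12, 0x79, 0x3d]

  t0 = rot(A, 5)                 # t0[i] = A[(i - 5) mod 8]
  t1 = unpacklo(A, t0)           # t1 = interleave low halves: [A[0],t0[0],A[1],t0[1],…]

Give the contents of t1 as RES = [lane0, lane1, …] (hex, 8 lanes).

RES = [0x16, 0x61, 0xcd, 0x9a, 0x83, 0x12, 0x61, 0x79]

  t0: 61 9a 12 79 3d 16 cd 83
  t1: 16 61 cd 9a 83 12 61 79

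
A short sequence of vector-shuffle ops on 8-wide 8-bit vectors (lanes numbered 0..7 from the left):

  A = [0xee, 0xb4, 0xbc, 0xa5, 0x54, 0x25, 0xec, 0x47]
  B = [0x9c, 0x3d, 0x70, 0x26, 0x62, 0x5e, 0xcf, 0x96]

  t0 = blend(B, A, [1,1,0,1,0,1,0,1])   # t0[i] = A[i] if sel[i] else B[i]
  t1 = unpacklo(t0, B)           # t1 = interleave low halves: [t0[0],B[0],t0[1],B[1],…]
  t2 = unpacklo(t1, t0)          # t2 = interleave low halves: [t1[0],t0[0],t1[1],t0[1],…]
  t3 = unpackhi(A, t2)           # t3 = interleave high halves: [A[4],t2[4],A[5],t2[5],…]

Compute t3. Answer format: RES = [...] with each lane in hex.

RES = [0x54, 0xb4, 0x25, 0x70, 0xec, 0x3d, 0x47, 0xa5]

  t0: ee b4 70 a5 62 25 cf 47
  t1: ee 9c b4 3d 70 70 a5 26
  t2: ee ee 9c b4 b4 70 3d a5
  t3: 54 b4 25 70 ec 3d 47 a5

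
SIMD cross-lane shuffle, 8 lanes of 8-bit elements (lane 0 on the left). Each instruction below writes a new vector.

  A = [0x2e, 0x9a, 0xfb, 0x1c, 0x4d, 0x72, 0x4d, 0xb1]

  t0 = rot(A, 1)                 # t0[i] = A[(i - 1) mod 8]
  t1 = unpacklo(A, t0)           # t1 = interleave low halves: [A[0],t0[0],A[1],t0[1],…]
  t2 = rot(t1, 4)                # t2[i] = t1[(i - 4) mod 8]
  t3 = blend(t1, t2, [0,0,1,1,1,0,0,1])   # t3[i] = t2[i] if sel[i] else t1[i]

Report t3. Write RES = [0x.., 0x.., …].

RES = [ 0x2e  0xb1  0x1c  0xfb  0x2e  0x9a  0x1c  0x2e ]

→ t0 |b1|2e|9a|fb|1c|4d|72|4d|
→ t1 |2e|b1|9a|2e|fb|9a|1c|fb|
→ t2 |fb|9a|1c|fb|2e|b1|9a|2e|
→ t3 |2e|b1|1c|fb|2e|9a|1c|2e|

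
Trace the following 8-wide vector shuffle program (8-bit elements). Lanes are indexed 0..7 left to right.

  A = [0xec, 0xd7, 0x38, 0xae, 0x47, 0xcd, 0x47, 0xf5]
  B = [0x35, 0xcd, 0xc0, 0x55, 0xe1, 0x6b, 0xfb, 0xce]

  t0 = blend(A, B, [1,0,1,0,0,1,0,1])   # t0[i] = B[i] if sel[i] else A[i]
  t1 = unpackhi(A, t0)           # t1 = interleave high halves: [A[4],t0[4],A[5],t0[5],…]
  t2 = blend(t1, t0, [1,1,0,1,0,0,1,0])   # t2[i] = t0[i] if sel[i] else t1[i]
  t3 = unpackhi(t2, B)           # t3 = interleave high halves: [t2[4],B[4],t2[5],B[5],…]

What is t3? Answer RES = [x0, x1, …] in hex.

RES = [0x47, 0xe1, 0x47, 0x6b, 0x47, 0xfb, 0xce, 0xce]

→ t0 |35|d7|c0|ae|47|6b|47|ce|
→ t1 |47|47|cd|6b|47|47|f5|ce|
→ t2 |35|d7|cd|ae|47|47|47|ce|
→ t3 |47|e1|47|6b|47|fb|ce|ce|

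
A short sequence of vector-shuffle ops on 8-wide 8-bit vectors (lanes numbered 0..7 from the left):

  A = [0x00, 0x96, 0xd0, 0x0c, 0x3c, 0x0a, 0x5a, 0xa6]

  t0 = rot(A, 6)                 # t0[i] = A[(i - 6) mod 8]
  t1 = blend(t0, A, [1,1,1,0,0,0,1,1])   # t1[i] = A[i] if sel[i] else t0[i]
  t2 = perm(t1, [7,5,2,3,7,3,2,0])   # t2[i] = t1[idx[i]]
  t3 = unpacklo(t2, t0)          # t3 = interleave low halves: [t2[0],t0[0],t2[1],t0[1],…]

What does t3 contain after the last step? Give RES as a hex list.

RES = [0xa6, 0xd0, 0xa6, 0x0c, 0xd0, 0x3c, 0x0a, 0x0a]

t0 = [0xd0, 0x0c, 0x3c, 0x0a, 0x5a, 0xa6, 0x00, 0x96]
t1 = [0x00, 0x96, 0xd0, 0x0a, 0x5a, 0xa6, 0x5a, 0xa6]
t2 = [0xa6, 0xa6, 0xd0, 0x0a, 0xa6, 0x0a, 0xd0, 0x00]
t3 = [0xa6, 0xd0, 0xa6, 0x0c, 0xd0, 0x3c, 0x0a, 0x0a]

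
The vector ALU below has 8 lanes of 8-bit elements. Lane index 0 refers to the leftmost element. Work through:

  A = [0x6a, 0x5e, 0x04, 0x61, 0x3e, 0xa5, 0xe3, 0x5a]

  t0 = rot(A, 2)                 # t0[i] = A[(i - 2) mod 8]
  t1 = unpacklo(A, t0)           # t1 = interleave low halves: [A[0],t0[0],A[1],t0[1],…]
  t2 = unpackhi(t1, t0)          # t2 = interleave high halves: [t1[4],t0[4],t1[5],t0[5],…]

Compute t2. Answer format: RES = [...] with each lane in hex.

t0 = [0xe3, 0x5a, 0x6a, 0x5e, 0x04, 0x61, 0x3e, 0xa5]
t1 = [0x6a, 0xe3, 0x5e, 0x5a, 0x04, 0x6a, 0x61, 0x5e]
t2 = [0x04, 0x04, 0x6a, 0x61, 0x61, 0x3e, 0x5e, 0xa5]

RES = [ 0x04  0x04  0x6a  0x61  0x61  0x3e  0x5e  0xa5 ]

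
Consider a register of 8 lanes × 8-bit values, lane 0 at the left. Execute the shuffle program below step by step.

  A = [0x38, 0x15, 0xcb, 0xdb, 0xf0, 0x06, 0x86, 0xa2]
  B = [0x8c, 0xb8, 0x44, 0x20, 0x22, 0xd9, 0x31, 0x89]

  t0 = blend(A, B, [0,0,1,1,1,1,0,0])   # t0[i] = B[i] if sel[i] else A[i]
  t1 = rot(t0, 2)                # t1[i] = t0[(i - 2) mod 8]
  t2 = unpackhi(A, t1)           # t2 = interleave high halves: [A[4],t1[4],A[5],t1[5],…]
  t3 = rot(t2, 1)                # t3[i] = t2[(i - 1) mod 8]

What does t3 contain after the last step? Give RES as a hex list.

  t0: 38 15 44 20 22 d9 86 a2
  t1: 86 a2 38 15 44 20 22 d9
  t2: f0 44 06 20 86 22 a2 d9
  t3: d9 f0 44 06 20 86 22 a2

RES = [0xd9, 0xf0, 0x44, 0x06, 0x20, 0x86, 0x22, 0xa2]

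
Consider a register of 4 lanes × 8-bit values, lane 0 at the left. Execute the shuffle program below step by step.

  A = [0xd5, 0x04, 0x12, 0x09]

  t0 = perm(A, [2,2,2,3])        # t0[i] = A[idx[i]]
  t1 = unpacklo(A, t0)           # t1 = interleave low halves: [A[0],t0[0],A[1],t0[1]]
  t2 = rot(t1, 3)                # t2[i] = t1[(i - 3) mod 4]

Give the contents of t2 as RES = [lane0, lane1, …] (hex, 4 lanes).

t0 = [0x12, 0x12, 0x12, 0x09]
t1 = [0xd5, 0x12, 0x04, 0x12]
t2 = [0x12, 0x04, 0x12, 0xd5]

RES = [ 0x12  0x04  0x12  0xd5 ]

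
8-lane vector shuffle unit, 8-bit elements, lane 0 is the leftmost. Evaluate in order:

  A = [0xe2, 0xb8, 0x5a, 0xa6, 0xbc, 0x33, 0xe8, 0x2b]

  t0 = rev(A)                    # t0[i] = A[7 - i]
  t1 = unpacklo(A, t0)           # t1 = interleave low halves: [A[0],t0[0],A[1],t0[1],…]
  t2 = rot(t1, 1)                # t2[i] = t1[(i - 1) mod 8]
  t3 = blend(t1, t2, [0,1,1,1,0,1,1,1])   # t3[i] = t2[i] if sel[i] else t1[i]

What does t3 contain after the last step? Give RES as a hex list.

→ t0 |2b|e8|33|bc|a6|5a|b8|e2|
→ t1 |e2|2b|b8|e8|5a|33|a6|bc|
→ t2 |bc|e2|2b|b8|e8|5a|33|a6|
→ t3 |e2|e2|2b|b8|5a|5a|33|a6|

RES = [ 0xe2  0xe2  0x2b  0xb8  0x5a  0x5a  0x33  0xa6 ]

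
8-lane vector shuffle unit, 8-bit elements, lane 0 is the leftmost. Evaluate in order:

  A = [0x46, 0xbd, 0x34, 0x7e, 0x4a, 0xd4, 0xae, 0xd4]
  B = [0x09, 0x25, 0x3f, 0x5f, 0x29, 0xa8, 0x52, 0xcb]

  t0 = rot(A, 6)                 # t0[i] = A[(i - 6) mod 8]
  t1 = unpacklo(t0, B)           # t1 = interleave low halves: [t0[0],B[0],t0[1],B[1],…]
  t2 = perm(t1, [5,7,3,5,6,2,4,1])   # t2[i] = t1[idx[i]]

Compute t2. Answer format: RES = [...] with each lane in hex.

  t0: 34 7e 4a d4 ae d4 46 bd
  t1: 34 09 7e 25 4a 3f d4 5f
  t2: 3f 5f 25 3f d4 7e 4a 09

RES = [0x3f, 0x5f, 0x25, 0x3f, 0xd4, 0x7e, 0x4a, 0x09]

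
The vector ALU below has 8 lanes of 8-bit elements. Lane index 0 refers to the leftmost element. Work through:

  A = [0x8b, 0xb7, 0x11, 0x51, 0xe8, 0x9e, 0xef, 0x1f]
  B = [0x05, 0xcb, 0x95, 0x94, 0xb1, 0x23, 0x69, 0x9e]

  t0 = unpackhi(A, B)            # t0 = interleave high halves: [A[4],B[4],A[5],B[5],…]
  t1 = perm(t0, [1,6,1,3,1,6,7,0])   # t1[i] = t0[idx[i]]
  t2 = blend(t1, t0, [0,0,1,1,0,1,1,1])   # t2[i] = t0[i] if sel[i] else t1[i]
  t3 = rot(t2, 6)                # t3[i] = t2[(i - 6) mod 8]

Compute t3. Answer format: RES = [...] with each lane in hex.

RES = [0x9e, 0x23, 0xb1, 0x69, 0x1f, 0x9e, 0xb1, 0x1f]

→ t0 |e8|b1|9e|23|ef|69|1f|9e|
→ t1 |b1|1f|b1|23|b1|1f|9e|e8|
→ t2 |b1|1f|9e|23|b1|69|1f|9e|
→ t3 |9e|23|b1|69|1f|9e|b1|1f|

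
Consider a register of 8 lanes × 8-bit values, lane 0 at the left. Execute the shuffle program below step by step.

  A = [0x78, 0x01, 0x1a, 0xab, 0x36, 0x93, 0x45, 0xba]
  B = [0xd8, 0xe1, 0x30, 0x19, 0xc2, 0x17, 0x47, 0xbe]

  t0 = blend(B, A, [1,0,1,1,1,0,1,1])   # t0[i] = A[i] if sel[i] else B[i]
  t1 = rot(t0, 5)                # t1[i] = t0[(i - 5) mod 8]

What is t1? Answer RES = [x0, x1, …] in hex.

→ t0 |78|e1|1a|ab|36|17|45|ba|
→ t1 |ab|36|17|45|ba|78|e1|1a|

RES = [ 0xab  0x36  0x17  0x45  0xba  0x78  0xe1  0x1a ]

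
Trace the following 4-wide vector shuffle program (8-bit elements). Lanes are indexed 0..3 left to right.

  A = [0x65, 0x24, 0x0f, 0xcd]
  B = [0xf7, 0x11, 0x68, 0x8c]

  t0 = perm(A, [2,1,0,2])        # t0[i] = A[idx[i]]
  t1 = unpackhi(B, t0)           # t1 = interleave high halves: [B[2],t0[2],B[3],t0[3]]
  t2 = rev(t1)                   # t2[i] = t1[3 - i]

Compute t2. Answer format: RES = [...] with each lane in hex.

RES = [0x0f, 0x8c, 0x65, 0x68]

t0 = [0x0f, 0x24, 0x65, 0x0f]
t1 = [0x68, 0x65, 0x8c, 0x0f]
t2 = [0x0f, 0x8c, 0x65, 0x68]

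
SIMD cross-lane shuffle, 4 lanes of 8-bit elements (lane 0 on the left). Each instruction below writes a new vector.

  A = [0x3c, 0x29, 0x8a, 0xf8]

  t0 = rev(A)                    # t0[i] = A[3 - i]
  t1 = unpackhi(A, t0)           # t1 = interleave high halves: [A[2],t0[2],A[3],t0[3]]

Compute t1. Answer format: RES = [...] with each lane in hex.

RES = [0x8a, 0x29, 0xf8, 0x3c]

t0 = [0xf8, 0x8a, 0x29, 0x3c]
t1 = [0x8a, 0x29, 0xf8, 0x3c]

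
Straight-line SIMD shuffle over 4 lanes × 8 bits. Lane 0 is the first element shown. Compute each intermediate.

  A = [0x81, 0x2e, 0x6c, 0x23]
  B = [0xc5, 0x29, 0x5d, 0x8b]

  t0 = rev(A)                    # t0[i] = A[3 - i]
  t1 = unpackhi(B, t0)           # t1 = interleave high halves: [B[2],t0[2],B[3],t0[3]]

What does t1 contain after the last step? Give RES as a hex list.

RES = [ 0x5d  0x2e  0x8b  0x81 ]

t0 = [0x23, 0x6c, 0x2e, 0x81]
t1 = [0x5d, 0x2e, 0x8b, 0x81]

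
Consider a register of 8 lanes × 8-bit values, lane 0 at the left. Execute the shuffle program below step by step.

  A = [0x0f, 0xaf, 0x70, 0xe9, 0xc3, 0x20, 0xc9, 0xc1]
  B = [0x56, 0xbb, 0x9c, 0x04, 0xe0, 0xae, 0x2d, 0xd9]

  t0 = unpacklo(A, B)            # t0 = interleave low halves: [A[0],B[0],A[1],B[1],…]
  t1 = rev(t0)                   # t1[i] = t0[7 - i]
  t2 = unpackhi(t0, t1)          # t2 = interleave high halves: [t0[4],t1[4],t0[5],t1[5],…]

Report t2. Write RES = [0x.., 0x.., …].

RES = [ 0x70  0xbb  0x9c  0xaf  0xe9  0x56  0x04  0x0f ]

→ t0 |0f|56|af|bb|70|9c|e9|04|
→ t1 |04|e9|9c|70|bb|af|56|0f|
→ t2 |70|bb|9c|af|e9|56|04|0f|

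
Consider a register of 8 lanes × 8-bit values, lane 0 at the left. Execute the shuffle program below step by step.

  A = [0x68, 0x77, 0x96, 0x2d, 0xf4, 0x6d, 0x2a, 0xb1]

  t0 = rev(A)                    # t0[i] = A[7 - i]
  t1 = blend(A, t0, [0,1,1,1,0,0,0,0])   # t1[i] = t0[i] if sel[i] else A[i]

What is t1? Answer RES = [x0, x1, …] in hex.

→ t0 |b1|2a|6d|f4|2d|96|77|68|
→ t1 |68|2a|6d|f4|f4|6d|2a|b1|

RES = [0x68, 0x2a, 0x6d, 0xf4, 0xf4, 0x6d, 0x2a, 0xb1]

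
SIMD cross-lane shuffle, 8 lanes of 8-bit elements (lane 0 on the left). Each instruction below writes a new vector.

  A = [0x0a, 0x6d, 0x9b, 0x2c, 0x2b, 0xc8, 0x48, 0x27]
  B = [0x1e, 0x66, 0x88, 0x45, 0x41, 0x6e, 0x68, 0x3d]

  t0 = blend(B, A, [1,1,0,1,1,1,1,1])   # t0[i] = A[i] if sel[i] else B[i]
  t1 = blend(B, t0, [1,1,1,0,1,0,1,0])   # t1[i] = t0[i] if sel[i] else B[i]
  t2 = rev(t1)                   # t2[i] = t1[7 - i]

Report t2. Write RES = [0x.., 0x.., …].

RES = [0x3d, 0x48, 0x6e, 0x2b, 0x45, 0x88, 0x6d, 0x0a]

t0 = [0x0a, 0x6d, 0x88, 0x2c, 0x2b, 0xc8, 0x48, 0x27]
t1 = [0x0a, 0x6d, 0x88, 0x45, 0x2b, 0x6e, 0x48, 0x3d]
t2 = [0x3d, 0x48, 0x6e, 0x2b, 0x45, 0x88, 0x6d, 0x0a]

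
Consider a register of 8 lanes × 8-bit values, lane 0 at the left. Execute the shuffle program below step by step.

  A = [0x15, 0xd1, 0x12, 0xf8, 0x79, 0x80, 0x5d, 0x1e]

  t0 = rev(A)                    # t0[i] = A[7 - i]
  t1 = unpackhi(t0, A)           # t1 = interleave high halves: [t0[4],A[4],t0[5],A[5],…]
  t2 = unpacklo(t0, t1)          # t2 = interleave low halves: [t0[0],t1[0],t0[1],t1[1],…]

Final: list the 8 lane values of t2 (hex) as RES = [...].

RES = [0x1e, 0xf8, 0x5d, 0x79, 0x80, 0x12, 0x79, 0x80]

t0 = [0x1e, 0x5d, 0x80, 0x79, 0xf8, 0x12, 0xd1, 0x15]
t1 = [0xf8, 0x79, 0x12, 0x80, 0xd1, 0x5d, 0x15, 0x1e]
t2 = [0x1e, 0xf8, 0x5d, 0x79, 0x80, 0x12, 0x79, 0x80]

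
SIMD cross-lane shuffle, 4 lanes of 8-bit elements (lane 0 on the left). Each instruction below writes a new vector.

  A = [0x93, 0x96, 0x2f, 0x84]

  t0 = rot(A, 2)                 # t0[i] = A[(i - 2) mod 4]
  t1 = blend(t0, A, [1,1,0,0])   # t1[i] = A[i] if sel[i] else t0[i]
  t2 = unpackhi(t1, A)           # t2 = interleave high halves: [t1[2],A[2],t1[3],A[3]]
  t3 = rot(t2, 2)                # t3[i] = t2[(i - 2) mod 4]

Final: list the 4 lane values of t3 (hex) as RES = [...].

RES = [0x96, 0x84, 0x93, 0x2f]

→ t0 |2f|84|93|96|
→ t1 |93|96|93|96|
→ t2 |93|2f|96|84|
→ t3 |96|84|93|2f|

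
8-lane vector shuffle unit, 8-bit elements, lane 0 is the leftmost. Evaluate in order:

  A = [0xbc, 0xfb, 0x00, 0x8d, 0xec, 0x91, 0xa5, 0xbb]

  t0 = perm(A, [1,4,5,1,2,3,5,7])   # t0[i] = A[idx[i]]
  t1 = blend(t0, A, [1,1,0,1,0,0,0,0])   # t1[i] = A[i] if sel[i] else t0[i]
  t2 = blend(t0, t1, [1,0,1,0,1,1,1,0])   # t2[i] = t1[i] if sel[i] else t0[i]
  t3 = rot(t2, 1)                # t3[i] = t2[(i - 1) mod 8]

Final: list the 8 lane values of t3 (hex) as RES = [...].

RES = [0xbb, 0xbc, 0xec, 0x91, 0xfb, 0x00, 0x8d, 0x91]

→ t0 |fb|ec|91|fb|00|8d|91|bb|
→ t1 |bc|fb|91|8d|00|8d|91|bb|
→ t2 |bc|ec|91|fb|00|8d|91|bb|
→ t3 |bb|bc|ec|91|fb|00|8d|91|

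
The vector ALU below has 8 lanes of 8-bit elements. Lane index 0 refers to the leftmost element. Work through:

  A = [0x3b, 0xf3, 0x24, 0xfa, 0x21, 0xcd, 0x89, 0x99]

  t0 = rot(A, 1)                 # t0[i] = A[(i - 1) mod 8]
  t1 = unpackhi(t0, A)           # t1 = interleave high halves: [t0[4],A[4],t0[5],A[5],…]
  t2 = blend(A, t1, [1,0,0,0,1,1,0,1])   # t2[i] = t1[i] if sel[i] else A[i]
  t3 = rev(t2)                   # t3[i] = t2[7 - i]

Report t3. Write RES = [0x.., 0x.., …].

  t0: 99 3b f3 24 fa 21 cd 89
  t1: fa 21 21 cd cd 89 89 99
  t2: fa f3 24 fa cd 89 89 99
  t3: 99 89 89 cd fa 24 f3 fa

RES = [0x99, 0x89, 0x89, 0xcd, 0xfa, 0x24, 0xf3, 0xfa]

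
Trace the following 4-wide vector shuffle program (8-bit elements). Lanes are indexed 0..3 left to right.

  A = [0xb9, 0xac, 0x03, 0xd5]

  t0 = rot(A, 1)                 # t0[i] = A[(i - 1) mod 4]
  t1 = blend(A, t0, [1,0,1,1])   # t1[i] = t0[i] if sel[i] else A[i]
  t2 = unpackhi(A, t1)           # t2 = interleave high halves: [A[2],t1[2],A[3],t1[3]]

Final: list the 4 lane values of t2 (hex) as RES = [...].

  t0: d5 b9 ac 03
  t1: d5 ac ac 03
  t2: 03 ac d5 03

RES = [ 0x03  0xac  0xd5  0x03 ]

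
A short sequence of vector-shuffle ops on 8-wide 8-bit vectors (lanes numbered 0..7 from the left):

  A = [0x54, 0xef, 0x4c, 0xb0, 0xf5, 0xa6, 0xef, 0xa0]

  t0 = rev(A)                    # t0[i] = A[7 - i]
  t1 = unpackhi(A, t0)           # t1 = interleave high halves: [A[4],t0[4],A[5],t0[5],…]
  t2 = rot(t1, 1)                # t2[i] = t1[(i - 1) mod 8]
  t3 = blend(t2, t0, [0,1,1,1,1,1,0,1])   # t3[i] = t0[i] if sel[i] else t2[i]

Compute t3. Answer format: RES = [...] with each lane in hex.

RES = [0x54, 0xef, 0xa6, 0xf5, 0xb0, 0x4c, 0xef, 0x54]

  t0: a0 ef a6 f5 b0 4c ef 54
  t1: f5 b0 a6 4c ef ef a0 54
  t2: 54 f5 b0 a6 4c ef ef a0
  t3: 54 ef a6 f5 b0 4c ef 54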